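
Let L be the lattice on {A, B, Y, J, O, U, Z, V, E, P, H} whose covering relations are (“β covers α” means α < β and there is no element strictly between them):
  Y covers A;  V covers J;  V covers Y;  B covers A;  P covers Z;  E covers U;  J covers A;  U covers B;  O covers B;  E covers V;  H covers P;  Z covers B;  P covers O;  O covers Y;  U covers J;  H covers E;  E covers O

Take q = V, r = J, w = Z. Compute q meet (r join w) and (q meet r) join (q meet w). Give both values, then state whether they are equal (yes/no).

r join w = H, so q meet (r join w) = V meet H = V.
q meet r = J and q meet w = A, so (q meet r) join (q meet w) = J join A = J.
Equal: no.

V; J; no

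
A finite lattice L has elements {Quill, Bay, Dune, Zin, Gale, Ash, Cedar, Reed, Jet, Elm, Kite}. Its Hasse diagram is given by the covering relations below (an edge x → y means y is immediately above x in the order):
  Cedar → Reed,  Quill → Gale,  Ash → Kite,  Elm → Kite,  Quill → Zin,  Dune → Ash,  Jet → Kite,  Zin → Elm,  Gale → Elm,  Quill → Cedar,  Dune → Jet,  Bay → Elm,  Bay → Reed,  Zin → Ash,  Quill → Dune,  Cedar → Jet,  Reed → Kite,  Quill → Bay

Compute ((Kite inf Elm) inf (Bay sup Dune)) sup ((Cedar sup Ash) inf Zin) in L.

Elm

Kite ∧ Elm = Elm
Bay ∨ Dune = Kite
Elm ∧ Kite = Elm
Cedar ∨ Ash = Kite
Kite ∧ Zin = Zin
Elm ∨ Zin = Elm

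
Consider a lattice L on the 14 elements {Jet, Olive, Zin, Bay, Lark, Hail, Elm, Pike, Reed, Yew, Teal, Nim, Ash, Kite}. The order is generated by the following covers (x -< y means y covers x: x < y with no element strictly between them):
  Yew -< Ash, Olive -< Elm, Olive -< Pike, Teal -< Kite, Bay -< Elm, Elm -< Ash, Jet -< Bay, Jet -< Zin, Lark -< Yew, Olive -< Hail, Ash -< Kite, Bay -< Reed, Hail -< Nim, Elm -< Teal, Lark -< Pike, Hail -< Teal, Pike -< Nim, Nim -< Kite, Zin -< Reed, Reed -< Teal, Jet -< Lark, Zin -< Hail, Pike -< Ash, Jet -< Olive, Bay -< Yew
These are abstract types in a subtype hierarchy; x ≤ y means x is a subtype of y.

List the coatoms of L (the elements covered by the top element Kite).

The coatoms are exactly the elements covered by Kite: Ash, Nim, Teal.

Ash, Nim, Teal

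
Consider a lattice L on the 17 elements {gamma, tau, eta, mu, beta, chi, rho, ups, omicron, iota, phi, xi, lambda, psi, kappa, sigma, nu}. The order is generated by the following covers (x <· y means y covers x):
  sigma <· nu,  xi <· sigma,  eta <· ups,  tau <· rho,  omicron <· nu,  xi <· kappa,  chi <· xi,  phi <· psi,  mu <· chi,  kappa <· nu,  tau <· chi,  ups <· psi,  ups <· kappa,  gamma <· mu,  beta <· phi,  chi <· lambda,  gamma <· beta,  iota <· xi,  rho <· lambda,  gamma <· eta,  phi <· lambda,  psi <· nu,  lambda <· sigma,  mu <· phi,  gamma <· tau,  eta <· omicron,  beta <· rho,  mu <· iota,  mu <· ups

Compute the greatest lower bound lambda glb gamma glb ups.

Common lower bounds of {lambda, gamma, ups}: gamma.
The greatest among these is gamma.

gamma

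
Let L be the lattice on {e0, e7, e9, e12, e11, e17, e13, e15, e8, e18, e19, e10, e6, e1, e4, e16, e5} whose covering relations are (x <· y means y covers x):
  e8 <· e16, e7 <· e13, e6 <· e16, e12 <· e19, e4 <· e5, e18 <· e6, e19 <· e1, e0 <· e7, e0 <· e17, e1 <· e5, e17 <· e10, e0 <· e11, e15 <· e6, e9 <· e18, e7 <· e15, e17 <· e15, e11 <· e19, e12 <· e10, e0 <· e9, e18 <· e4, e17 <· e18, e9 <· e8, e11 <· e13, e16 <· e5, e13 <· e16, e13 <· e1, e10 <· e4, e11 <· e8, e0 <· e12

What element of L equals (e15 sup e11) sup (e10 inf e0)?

e15 ∨ e11 = e16
e10 ∧ e0 = e0
e16 ∨ e0 = e16

e16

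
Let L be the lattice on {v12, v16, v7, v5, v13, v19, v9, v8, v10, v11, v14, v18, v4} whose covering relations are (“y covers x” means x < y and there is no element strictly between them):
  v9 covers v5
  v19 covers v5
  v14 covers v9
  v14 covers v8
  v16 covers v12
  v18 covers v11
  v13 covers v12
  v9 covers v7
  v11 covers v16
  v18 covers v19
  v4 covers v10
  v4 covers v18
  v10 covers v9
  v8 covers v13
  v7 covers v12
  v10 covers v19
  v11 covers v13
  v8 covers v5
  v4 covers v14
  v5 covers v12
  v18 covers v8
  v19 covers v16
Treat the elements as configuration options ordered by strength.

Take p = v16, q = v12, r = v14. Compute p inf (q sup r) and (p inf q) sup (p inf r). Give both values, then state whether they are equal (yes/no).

v12; v12; yes

q sup r = v14, so p inf (q sup r) = v16 inf v14 = v12.
p inf q = v12 and p inf r = v12, so (p inf q) sup (p inf r) = v12 sup v12 = v12.
Equal: yes.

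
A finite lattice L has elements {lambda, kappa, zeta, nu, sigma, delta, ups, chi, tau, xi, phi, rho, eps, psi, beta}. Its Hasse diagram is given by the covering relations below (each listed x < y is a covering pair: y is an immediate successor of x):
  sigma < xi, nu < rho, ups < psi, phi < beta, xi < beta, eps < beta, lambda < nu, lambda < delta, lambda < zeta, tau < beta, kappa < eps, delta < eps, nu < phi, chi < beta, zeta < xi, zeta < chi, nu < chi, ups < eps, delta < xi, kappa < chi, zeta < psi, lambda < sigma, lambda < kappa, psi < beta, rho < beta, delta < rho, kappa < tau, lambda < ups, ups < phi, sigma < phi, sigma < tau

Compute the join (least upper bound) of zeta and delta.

xi

Common upper bounds of {zeta, delta}: beta, xi.
The least among these is xi.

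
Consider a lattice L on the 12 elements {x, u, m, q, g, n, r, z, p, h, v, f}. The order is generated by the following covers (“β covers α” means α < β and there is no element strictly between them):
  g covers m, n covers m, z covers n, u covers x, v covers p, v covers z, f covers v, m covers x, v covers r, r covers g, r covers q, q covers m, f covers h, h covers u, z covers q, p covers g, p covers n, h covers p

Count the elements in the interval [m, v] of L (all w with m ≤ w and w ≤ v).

The interval [m, v] = {g, m, n, p, q, r, v, z}, which has 8 elements.

8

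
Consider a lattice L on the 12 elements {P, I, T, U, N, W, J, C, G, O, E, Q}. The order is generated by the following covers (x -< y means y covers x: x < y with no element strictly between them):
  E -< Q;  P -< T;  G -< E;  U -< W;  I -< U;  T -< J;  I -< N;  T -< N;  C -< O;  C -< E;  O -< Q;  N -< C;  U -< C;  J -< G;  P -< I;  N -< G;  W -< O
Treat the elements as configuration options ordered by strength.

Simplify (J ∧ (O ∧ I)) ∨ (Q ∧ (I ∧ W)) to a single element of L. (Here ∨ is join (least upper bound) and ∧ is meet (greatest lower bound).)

O ∧ I = I
J ∧ I = P
I ∧ W = I
Q ∧ I = I
P ∨ I = I

I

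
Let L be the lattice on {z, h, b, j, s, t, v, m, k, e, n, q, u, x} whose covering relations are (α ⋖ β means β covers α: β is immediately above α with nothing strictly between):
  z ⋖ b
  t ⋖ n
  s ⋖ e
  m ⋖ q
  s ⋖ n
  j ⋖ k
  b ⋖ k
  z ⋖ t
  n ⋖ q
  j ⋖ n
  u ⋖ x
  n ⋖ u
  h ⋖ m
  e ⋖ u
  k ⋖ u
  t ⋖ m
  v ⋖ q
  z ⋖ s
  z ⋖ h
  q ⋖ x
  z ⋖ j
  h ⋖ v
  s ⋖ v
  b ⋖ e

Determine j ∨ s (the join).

n

Common upper bounds of {j, s}: n, q, u, x.
The least among these is n.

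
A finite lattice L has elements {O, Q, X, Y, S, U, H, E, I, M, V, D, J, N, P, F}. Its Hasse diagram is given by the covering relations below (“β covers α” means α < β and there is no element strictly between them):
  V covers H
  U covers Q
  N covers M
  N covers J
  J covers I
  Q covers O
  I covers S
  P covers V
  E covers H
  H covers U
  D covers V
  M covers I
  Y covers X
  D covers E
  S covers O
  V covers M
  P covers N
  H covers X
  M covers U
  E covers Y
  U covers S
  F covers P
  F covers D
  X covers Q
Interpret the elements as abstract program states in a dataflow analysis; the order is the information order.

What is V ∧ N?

Common lower bounds of {V, N}: I, M, O, Q, S, U.
The greatest among these is M.

M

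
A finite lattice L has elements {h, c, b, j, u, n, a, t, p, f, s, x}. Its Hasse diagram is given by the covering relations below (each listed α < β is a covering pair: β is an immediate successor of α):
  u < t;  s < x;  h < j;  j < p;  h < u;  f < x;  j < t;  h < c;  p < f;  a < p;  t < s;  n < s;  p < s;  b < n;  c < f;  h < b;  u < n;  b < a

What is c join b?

Common upper bounds of {c, b}: f, x.
The least among these is f.

f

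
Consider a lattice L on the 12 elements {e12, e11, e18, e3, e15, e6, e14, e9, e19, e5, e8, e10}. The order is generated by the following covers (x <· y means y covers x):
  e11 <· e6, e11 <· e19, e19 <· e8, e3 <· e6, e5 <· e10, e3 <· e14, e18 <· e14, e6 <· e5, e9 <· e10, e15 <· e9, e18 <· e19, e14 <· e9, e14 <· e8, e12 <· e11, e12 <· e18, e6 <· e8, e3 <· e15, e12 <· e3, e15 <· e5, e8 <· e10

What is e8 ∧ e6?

e6

Common lower bounds of {e8, e6}: e11, e12, e3, e6.
The greatest among these is e6.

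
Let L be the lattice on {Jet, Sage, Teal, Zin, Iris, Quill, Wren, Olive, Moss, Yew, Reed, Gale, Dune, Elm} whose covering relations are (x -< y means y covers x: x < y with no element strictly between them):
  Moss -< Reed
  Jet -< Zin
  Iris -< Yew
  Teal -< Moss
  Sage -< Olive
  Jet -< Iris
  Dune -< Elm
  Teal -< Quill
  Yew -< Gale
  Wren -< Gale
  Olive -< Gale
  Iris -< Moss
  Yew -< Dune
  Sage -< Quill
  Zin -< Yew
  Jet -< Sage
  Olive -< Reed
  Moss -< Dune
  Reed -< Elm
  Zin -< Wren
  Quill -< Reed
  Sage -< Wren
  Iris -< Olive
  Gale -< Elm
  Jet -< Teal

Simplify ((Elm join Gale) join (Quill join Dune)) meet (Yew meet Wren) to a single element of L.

Zin

Elm ∨ Gale = Elm
Quill ∨ Dune = Elm
Elm ∨ Elm = Elm
Yew ∧ Wren = Zin
Elm ∧ Zin = Zin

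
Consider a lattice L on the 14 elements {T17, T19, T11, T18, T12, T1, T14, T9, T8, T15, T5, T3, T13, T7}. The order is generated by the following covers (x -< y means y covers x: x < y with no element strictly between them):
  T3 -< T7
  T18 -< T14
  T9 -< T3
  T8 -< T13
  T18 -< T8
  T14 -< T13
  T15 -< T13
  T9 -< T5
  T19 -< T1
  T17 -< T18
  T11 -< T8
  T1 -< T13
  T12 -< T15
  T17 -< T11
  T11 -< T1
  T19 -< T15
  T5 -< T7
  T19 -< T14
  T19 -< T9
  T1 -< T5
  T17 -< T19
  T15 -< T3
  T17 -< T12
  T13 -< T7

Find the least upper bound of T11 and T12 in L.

Common upper bounds of {T11, T12}: T13, T7.
The least among these is T13.

T13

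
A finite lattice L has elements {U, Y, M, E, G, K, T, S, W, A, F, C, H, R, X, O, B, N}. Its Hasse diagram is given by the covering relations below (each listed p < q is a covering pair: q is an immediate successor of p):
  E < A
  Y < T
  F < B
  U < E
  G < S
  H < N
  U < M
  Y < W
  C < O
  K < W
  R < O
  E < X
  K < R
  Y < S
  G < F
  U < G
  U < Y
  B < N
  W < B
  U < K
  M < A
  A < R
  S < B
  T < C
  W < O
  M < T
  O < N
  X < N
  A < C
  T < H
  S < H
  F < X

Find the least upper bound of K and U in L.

K

Common upper bounds of {K, U}: B, K, N, O, R, W.
The least among these is K.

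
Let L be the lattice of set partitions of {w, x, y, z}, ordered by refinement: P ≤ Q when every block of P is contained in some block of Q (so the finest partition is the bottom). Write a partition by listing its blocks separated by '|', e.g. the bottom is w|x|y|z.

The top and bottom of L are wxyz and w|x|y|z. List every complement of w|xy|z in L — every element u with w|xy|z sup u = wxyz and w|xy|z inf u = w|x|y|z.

Need u with w|xy|z ∨ u = wxyz and w|xy|z ∧ u = w|x|y|z.
Checking each element gives: wxz|y, wx|yz, wyz|x, wy|xz.

wxz|y, wx|yz, wyz|x, wy|xz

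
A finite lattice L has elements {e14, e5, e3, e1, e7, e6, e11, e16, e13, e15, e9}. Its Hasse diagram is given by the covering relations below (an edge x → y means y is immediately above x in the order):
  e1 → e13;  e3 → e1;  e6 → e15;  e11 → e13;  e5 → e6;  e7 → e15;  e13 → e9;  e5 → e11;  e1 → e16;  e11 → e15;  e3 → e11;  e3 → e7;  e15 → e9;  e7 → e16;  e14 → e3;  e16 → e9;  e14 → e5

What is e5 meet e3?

e14

Common lower bounds of {e5, e3}: e14.
The greatest among these is e14.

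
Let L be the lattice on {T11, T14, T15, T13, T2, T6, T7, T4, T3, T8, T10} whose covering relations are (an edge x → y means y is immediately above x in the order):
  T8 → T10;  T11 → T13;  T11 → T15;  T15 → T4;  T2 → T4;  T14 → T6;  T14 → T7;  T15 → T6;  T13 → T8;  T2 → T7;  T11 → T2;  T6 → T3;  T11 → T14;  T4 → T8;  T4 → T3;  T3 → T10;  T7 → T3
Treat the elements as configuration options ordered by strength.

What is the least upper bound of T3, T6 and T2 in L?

Common upper bounds of {T3, T6, T2}: T10, T3.
The least among these is T3.

T3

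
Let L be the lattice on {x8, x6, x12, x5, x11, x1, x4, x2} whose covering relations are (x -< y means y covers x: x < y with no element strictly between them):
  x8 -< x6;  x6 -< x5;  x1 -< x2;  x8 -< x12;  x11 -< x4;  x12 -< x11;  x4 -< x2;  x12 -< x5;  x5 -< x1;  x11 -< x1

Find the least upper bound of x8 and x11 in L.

Common upper bounds of {x8, x11}: x1, x11, x2, x4.
The least among these is x11.

x11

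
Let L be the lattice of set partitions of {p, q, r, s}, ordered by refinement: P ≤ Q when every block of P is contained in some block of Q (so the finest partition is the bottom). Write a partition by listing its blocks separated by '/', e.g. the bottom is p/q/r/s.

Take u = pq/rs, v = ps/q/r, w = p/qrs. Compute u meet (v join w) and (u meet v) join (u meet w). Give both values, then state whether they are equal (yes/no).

pq/rs; p/q/rs; no

v join w = pqrs, so u meet (v join w) = pq/rs meet pqrs = pq/rs.
u meet v = p/q/r/s and u meet w = p/q/rs, so (u meet v) join (u meet w) = p/q/r/s join p/q/rs = p/q/rs.
Equal: no.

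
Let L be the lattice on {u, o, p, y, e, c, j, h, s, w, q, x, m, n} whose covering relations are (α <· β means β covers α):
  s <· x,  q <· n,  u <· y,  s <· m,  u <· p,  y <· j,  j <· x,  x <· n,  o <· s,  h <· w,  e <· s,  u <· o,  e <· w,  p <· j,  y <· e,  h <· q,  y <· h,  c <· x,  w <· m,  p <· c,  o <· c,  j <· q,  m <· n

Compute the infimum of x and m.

Common lower bounds of {x, m}: e, o, s, u, y.
The greatest among these is s.

s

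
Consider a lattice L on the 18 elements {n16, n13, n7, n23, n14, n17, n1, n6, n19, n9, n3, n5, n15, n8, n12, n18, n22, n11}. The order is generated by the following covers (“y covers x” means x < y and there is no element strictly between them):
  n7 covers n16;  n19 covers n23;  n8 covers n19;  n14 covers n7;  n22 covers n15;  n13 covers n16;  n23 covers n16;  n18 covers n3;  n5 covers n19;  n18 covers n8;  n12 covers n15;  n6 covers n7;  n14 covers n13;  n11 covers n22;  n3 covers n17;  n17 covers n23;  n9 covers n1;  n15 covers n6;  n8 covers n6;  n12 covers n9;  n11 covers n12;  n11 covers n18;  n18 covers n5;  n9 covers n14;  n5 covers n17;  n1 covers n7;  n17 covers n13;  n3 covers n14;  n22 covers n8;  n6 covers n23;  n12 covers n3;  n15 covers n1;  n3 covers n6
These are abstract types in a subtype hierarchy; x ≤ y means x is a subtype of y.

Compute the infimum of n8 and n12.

Common lower bounds of {n8, n12}: n16, n23, n6, n7.
The greatest among these is n6.

n6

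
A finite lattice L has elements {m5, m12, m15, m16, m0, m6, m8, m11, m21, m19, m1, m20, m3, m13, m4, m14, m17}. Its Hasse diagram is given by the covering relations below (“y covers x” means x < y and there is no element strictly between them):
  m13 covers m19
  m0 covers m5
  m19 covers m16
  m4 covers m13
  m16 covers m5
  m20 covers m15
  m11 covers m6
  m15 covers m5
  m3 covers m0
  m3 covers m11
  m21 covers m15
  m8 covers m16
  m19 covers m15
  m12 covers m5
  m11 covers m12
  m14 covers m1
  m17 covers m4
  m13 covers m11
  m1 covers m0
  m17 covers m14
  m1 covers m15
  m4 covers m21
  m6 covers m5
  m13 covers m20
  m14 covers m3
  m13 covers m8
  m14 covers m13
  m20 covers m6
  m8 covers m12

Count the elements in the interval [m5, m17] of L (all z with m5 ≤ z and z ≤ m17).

The interval [m5, m17] = {m0, m1, m11, m12, m13, m14, m15, m16, m17, m19, m20, m21, m3, m4, m5, m6, m8}, which has 17 elements.

17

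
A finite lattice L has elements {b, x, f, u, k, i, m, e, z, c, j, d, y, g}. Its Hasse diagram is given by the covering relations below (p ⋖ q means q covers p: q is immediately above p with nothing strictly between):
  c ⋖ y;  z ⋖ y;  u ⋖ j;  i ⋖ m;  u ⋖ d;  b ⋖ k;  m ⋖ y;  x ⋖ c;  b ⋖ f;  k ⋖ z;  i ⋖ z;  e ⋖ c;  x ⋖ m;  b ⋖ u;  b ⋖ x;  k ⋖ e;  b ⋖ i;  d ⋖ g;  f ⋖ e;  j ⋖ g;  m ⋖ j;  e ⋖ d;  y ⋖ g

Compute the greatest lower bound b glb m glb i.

Common lower bounds of {b, m, i}: b.
The greatest among these is b.

b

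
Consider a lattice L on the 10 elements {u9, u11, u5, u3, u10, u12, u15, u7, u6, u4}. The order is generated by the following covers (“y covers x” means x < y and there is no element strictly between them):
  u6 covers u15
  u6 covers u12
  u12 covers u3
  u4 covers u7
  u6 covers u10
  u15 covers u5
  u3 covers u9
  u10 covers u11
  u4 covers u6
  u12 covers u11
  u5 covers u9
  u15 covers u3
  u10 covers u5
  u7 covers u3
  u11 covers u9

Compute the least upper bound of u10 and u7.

Common upper bounds of {u10, u7}: u4.
The least among these is u4.

u4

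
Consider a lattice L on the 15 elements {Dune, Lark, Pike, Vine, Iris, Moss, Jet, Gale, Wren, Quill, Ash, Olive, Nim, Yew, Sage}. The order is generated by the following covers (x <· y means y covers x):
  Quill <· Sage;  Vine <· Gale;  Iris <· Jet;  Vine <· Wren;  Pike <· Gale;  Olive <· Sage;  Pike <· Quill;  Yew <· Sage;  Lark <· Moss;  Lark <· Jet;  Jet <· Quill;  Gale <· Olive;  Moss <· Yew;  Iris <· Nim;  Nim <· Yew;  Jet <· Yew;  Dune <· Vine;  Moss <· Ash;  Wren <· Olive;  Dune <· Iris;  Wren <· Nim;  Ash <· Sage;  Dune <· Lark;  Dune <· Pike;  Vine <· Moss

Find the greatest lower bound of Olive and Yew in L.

Common lower bounds of {Olive, Yew}: Dune, Vine, Wren.
The greatest among these is Wren.

Wren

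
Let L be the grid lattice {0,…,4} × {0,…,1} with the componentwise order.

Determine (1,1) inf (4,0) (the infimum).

(1,0)

In a product of chains, the meet is componentwise min, giving (1,0).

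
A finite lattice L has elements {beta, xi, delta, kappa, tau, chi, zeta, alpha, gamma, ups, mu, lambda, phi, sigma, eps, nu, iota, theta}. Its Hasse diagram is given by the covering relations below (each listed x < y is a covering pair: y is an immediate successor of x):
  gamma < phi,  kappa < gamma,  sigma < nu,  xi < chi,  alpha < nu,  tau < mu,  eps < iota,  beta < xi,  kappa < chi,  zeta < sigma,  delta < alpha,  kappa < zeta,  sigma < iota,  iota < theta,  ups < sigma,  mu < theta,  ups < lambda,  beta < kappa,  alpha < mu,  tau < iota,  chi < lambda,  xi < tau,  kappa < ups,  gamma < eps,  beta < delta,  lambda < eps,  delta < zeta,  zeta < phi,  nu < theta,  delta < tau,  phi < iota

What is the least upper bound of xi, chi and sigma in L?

Common upper bounds of {xi, chi, sigma}: iota, theta.
The least among these is iota.

iota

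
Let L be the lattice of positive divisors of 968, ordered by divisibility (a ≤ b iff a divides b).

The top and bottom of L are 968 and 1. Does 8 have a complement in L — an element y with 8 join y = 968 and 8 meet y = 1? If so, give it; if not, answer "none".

121

Need y with 8 ∨ y = 968 and 8 ∧ y = 1.
Checking each element gives: 121.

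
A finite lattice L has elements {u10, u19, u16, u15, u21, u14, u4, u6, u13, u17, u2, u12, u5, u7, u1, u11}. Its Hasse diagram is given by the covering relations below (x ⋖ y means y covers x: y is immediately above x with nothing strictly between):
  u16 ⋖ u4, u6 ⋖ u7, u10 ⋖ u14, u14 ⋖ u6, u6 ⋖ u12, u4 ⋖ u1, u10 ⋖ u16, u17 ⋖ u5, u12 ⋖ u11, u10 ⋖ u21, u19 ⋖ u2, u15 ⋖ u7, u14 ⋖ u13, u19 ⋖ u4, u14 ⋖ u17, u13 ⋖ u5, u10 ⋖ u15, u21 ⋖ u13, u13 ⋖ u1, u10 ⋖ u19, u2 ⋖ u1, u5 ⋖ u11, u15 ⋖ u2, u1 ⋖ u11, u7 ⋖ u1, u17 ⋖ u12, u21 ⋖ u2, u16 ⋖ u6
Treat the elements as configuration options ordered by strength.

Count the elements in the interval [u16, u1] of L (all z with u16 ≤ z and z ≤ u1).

The interval [u16, u1] = {u1, u16, u4, u6, u7}, which has 5 elements.

5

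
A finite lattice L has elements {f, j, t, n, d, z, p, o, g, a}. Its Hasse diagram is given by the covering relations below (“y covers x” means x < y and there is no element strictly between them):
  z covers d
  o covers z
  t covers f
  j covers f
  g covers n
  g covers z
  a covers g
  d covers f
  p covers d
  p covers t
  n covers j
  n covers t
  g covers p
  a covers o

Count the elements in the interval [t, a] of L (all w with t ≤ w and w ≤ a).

The interval [t, a] = {a, g, n, p, t}, which has 5 elements.

5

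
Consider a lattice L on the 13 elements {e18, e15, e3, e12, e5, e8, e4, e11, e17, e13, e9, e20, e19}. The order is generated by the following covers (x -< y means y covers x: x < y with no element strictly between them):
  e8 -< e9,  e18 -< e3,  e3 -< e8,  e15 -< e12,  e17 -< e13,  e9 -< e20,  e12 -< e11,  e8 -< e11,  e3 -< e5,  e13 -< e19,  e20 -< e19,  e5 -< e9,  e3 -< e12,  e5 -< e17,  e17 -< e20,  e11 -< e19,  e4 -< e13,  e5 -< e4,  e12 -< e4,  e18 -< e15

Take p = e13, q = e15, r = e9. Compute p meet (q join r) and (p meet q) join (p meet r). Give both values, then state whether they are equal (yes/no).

q join r = e19, so p meet (q join r) = e13 meet e19 = e13.
p meet q = e15 and p meet r = e5, so (p meet q) join (p meet r) = e15 join e5 = e4.
Equal: no.

e13; e4; no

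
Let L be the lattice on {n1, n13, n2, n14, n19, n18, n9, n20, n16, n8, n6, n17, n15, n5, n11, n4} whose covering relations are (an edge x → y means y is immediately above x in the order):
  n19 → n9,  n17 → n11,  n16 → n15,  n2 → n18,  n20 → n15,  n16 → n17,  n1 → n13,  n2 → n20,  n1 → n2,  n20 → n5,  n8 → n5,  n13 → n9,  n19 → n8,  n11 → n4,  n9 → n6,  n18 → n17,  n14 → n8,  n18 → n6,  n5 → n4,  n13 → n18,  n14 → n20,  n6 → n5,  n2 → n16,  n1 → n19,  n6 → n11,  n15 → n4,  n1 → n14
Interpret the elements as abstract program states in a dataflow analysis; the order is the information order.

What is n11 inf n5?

Common lower bounds of {n11, n5}: n1, n13, n18, n19, n2, n6, n9.
The greatest among these is n6.

n6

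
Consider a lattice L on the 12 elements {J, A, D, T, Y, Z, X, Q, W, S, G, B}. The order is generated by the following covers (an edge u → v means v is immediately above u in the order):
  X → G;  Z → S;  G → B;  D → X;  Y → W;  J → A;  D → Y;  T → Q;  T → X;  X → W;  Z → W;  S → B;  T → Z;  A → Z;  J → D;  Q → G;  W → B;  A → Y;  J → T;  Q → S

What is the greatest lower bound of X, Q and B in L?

T

Common lower bounds of {X, Q, B}: J, T.
The greatest among these is T.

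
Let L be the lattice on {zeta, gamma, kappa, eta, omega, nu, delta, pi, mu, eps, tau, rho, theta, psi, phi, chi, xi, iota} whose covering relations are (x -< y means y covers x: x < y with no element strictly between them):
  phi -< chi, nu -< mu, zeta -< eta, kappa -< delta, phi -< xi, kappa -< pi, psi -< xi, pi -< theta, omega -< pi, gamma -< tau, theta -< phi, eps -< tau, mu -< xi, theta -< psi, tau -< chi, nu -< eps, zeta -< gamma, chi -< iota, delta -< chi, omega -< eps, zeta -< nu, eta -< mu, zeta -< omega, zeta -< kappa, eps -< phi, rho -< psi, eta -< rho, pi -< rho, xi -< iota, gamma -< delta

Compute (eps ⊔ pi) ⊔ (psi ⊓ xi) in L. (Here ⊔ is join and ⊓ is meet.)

xi

eps ∨ pi = phi
psi ∧ xi = psi
phi ∨ psi = xi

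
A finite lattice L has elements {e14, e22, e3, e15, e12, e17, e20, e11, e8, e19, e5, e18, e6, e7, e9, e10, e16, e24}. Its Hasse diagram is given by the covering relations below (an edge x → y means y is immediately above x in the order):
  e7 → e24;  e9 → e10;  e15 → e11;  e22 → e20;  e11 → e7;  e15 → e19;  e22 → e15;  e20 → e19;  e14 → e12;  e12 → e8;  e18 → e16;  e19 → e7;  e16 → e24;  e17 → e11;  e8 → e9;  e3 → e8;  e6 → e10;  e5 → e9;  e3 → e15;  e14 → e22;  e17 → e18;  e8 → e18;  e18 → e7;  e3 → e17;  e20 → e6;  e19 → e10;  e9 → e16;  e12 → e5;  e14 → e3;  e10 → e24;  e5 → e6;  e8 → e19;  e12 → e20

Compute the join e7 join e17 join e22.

e7

Common upper bounds of {e7, e17, e22}: e24, e7.
The least among these is e7.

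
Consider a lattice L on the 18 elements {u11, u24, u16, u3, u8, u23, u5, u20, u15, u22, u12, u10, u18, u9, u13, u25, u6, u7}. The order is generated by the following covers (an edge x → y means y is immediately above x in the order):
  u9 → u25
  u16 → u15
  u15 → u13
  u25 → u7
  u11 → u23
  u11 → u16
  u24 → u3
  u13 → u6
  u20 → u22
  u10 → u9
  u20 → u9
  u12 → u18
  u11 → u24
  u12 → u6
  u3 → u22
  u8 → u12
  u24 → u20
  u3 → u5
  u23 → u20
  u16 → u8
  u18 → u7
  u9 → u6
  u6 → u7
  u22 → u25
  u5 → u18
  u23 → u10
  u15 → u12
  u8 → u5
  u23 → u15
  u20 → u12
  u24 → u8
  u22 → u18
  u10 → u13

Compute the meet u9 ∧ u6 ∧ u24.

u24

Common lower bounds of {u9, u6, u24}: u11, u24.
The greatest among these is u24.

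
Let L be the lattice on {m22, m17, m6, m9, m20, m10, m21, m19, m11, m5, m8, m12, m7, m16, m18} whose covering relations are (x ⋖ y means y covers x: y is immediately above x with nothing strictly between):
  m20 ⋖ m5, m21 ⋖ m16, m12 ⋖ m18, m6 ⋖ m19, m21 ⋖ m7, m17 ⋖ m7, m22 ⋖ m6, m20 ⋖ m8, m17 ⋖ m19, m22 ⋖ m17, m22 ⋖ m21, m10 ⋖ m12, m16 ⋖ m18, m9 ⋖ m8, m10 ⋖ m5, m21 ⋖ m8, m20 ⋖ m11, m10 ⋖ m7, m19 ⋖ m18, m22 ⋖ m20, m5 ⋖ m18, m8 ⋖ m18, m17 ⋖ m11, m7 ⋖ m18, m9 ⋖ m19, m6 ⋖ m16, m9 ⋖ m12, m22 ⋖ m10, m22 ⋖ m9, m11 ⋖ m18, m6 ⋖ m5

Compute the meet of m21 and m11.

Common lower bounds of {m21, m11}: m22.
The greatest among these is m22.

m22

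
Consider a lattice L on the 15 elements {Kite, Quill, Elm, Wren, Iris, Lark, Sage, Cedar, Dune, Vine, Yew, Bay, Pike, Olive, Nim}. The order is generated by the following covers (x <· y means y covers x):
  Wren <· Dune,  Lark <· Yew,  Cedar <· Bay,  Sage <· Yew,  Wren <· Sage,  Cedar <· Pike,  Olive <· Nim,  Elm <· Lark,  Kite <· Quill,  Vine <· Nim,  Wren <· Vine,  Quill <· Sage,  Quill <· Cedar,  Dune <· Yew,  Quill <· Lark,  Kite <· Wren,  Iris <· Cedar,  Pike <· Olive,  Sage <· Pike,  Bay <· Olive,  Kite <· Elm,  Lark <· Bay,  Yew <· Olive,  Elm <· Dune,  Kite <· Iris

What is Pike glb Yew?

Sage

Common lower bounds of {Pike, Yew}: Kite, Quill, Sage, Wren.
The greatest among these is Sage.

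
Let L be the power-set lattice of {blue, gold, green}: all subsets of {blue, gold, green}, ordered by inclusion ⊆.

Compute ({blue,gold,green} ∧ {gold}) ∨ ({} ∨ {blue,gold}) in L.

{blue,gold}

{blue,gold,green} ∧ {gold} = {gold}
{} ∨ {blue,gold} = {blue,gold}
{gold} ∨ {blue,gold} = {blue,gold}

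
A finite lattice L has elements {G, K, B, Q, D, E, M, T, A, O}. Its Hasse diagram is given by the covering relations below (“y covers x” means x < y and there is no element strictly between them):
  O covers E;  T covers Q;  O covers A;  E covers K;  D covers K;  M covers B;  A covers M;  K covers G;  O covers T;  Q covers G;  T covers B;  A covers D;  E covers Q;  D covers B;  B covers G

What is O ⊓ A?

Common lower bounds of {O, A}: A, B, D, G, K, M.
The greatest among these is A.

A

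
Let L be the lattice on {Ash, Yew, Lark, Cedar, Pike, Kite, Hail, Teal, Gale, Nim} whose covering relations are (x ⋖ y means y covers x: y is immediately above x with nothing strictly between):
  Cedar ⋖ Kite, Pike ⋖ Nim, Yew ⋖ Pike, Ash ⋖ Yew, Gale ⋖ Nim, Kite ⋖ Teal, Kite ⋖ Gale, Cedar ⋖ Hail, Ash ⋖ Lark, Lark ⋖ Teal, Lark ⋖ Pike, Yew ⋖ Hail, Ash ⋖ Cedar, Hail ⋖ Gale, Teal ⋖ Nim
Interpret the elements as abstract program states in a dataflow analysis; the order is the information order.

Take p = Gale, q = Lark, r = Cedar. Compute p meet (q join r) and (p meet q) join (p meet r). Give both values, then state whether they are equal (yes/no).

Kite; Cedar; no

q join r = Teal, so p meet (q join r) = Gale meet Teal = Kite.
p meet q = Ash and p meet r = Cedar, so (p meet q) join (p meet r) = Ash join Cedar = Cedar.
Equal: no.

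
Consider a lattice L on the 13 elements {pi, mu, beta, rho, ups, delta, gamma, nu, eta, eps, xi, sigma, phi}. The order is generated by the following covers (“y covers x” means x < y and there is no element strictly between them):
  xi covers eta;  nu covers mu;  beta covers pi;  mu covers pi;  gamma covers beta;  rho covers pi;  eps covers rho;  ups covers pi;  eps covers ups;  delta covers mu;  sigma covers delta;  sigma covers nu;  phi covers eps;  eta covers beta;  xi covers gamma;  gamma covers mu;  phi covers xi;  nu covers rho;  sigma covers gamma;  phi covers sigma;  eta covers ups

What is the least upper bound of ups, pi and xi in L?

xi

Common upper bounds of {ups, pi, xi}: phi, xi.
The least among these is xi.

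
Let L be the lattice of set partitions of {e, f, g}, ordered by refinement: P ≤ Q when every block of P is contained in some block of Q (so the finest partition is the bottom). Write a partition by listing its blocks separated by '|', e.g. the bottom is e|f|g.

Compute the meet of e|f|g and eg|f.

Common lower bounds of {e|f|g, eg|f}: e|f|g.
The greatest among these is e|f|g.

e|f|g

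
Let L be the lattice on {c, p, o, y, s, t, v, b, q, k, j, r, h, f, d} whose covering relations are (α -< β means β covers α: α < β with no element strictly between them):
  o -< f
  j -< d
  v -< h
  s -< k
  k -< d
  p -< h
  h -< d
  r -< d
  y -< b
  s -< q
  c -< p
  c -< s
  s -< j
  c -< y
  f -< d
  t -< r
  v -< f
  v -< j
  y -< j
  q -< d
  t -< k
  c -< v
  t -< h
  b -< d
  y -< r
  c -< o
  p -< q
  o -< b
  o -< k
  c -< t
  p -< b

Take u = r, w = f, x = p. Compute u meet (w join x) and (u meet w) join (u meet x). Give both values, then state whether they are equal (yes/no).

r; c; no

w join x = d, so u meet (w join x) = r meet d = r.
u meet w = c and u meet x = c, so (u meet w) join (u meet x) = c join c = c.
Equal: no.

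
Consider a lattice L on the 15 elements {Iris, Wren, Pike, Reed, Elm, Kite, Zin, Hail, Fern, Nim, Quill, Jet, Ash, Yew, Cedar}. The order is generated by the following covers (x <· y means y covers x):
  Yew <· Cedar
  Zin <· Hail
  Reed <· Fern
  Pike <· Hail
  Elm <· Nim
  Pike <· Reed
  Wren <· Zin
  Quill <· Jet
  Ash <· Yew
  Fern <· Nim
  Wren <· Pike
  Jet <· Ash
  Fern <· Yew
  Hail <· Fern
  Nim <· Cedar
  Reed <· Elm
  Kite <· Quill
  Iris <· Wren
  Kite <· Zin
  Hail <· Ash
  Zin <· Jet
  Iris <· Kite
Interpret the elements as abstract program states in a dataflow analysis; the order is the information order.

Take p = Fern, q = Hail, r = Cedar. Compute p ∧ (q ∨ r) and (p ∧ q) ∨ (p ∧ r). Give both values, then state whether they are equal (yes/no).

Fern; Fern; yes

q ∨ r = Cedar, so p ∧ (q ∨ r) = Fern ∧ Cedar = Fern.
p ∧ q = Hail and p ∧ r = Fern, so (p ∧ q) ∨ (p ∧ r) = Hail ∨ Fern = Fern.
Equal: yes.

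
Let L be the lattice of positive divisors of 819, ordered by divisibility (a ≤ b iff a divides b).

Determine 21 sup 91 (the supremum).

In the divisibility order, the join is the least common multiple: lcm(21, 91) = 273.

273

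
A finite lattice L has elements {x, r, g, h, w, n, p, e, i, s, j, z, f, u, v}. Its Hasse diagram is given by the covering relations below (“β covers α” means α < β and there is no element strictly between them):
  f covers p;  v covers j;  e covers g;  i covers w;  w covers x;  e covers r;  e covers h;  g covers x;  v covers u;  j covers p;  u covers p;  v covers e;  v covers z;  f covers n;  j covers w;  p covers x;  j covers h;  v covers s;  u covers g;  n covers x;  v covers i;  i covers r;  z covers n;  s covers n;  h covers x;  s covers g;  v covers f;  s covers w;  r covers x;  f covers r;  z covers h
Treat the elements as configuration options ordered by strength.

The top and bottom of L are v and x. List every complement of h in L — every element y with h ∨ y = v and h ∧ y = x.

f, i, s, u

Need y with h ∨ y = v and h ∧ y = x.
Checking each element gives: f, i, s, u.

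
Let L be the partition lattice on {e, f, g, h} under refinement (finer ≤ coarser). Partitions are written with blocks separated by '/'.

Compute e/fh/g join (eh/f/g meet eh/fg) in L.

efh/g

eh/f/g ∧ eh/fg = eh/f/g
e/fh/g ∨ eh/f/g = efh/g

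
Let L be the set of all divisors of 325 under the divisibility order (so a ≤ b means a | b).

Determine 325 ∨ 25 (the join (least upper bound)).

Common upper bounds of {325, 25}: 325.
The least among these is 325.

325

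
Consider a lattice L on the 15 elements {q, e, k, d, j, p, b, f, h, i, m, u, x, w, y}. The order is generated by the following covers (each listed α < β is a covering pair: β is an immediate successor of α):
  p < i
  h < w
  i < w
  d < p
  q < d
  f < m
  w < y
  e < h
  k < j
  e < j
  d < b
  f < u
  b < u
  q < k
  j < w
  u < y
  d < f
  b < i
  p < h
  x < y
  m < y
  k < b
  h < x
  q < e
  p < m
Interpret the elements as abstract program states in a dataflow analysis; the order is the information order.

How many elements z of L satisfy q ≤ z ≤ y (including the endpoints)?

The interval [q, y] = {b, d, e, f, h, i, j, k, m, p, q, u, w, x, y}, which has 15 elements.

15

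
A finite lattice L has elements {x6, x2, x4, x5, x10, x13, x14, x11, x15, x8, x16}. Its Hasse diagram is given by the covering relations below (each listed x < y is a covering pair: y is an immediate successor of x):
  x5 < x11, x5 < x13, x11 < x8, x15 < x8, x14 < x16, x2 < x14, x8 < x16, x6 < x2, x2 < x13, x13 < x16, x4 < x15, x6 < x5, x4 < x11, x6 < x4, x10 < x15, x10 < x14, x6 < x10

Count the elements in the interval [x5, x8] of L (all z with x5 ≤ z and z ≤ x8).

3

The interval [x5, x8] = {x11, x5, x8}, which has 3 elements.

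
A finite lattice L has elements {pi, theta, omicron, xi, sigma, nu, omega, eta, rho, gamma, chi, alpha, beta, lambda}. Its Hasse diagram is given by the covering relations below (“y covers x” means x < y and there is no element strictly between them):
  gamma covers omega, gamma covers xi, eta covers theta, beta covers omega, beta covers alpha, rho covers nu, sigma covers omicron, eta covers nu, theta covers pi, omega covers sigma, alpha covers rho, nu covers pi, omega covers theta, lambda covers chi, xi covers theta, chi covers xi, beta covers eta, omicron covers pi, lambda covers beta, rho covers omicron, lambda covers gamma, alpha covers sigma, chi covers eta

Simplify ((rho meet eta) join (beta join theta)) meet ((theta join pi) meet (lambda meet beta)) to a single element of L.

rho ∧ eta = nu
beta ∨ theta = beta
nu ∨ beta = beta
theta ∨ pi = theta
lambda ∧ beta = beta
theta ∧ beta = theta
beta ∧ theta = theta

theta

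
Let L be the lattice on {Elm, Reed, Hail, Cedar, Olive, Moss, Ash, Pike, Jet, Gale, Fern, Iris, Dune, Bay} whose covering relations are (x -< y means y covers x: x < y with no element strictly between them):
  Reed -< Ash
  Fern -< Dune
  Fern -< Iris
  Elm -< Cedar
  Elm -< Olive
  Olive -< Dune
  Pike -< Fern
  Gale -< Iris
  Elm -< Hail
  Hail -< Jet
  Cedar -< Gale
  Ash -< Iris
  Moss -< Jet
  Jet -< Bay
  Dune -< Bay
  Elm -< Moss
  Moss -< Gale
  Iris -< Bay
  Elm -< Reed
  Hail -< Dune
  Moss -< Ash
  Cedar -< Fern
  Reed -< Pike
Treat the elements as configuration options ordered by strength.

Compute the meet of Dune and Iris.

Common lower bounds of {Dune, Iris}: Cedar, Elm, Fern, Pike, Reed.
The greatest among these is Fern.

Fern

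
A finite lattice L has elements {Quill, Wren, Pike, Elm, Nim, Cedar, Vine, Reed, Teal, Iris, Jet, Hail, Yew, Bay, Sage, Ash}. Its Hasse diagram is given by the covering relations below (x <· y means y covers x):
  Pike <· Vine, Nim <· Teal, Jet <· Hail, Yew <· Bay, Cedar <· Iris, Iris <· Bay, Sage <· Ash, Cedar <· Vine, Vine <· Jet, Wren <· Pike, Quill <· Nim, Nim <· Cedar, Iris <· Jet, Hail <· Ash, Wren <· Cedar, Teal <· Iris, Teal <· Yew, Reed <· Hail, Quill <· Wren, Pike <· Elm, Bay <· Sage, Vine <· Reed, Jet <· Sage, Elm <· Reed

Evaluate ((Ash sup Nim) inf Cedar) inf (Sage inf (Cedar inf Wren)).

Wren

Ash ∨ Nim = Ash
Ash ∧ Cedar = Cedar
Cedar ∧ Wren = Wren
Sage ∧ Wren = Wren
Cedar ∧ Wren = Wren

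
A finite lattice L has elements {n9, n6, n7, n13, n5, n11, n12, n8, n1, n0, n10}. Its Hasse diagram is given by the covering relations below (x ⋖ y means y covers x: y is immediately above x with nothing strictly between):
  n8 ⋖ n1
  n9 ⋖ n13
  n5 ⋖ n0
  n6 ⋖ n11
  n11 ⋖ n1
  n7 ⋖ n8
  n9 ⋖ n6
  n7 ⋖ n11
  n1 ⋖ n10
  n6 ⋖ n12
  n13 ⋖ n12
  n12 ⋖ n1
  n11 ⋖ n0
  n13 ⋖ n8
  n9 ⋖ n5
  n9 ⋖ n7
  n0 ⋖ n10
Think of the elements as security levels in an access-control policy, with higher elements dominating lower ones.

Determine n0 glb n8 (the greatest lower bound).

n7

Common lower bounds of {n0, n8}: n7, n9.
The greatest among these is n7.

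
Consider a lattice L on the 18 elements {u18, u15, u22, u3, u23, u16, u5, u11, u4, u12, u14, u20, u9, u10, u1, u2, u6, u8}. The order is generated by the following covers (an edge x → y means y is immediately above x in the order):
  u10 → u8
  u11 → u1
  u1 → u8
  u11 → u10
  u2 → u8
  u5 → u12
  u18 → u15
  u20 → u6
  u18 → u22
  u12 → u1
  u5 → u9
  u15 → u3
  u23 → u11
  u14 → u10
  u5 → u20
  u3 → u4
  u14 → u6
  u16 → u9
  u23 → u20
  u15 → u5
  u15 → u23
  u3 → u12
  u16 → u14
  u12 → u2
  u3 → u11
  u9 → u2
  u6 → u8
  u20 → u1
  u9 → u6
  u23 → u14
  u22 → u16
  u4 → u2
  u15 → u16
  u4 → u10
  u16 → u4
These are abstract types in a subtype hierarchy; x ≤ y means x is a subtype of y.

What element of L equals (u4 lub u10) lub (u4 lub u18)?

u10

u4 ∨ u10 = u10
u4 ∨ u18 = u4
u10 ∨ u4 = u10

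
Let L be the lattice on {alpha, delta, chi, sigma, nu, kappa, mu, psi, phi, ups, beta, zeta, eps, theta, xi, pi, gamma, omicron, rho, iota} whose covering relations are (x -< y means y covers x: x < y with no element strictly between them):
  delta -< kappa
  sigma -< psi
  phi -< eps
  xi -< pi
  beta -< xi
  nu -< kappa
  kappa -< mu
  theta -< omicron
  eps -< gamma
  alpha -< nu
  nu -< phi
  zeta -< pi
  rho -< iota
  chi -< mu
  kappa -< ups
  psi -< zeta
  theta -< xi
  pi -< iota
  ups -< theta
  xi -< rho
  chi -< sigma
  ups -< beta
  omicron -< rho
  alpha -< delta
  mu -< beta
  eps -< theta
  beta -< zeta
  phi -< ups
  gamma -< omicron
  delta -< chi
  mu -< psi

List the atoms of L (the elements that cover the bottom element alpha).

The atoms are exactly the elements that cover alpha: delta, nu.

delta, nu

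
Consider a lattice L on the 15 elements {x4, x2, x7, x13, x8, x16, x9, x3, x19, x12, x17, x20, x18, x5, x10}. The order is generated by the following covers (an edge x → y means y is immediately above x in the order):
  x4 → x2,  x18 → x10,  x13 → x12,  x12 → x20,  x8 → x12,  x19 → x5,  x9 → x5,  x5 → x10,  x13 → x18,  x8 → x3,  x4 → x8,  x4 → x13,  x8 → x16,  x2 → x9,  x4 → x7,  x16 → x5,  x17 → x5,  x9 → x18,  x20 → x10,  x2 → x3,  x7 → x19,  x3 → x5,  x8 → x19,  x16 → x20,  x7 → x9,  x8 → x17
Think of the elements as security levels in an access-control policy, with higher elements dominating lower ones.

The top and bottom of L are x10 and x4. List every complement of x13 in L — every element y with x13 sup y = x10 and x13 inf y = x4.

x17, x19, x3, x5

Need y with x13 ∨ y = x10 and x13 ∧ y = x4.
Checking each element gives: x17, x19, x3, x5.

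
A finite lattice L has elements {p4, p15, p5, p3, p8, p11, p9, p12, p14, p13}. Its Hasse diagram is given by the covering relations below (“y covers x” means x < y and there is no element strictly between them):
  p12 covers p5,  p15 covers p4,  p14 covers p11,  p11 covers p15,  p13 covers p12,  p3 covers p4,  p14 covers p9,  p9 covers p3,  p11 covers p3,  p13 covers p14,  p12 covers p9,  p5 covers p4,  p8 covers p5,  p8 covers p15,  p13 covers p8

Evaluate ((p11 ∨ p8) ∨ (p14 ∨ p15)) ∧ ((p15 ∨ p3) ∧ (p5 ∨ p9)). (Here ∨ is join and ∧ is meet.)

p3

p11 ∨ p8 = p13
p14 ∨ p15 = p14
p13 ∨ p14 = p13
p15 ∨ p3 = p11
p5 ∨ p9 = p12
p11 ∧ p12 = p3
p13 ∧ p3 = p3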